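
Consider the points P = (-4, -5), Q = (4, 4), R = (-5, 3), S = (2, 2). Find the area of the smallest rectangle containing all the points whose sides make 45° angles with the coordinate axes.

In coordinates u = x + y, v = x − y the rectangle is axis-aligned; the map (x,y)→(u,v) scales areas by 2.
u-values: -9, 8, -2, 4; range = 8 − (-9) = 17.
v-values: 1, 0, -8, 0; range = 1 − (-8) = 9.
Area = (17 × 9) / 2 = 76.5.

76.5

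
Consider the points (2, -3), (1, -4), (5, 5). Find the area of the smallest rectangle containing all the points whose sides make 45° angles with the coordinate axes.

32.5

In coordinates u = x + y, v = x − y the rectangle is axis-aligned; the map (x,y)→(u,v) scales areas by 2.
u-values: -1, -3, 10; range = 10 − (-3) = 13.
v-values: 5, 5, 0; range = 5 − 0 = 5.
Area = (13 × 5) / 2 = 32.5.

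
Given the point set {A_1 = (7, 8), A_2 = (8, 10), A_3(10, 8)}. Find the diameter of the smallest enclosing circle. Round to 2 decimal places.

Side lengths²: A_1A_2² = 5, A_1A_3² = 9, A_2A_3² = 8.
Since A_1A_3² = 9 < 8 + 5 = 13, the triangle is acute, so the smallest enclosing circle is the circumcircle.
Circumcentre = (8.5, 8.5), r² = 2.5.
Diameter = 2r = 2√(2.5) ≈ 3.16.

3.16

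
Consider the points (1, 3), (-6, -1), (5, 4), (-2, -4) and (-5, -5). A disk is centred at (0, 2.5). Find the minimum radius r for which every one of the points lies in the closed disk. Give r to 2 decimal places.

The required radius is the distance from (0, 2.5) to the farthest point.
Squared distances: 1.25, 48.25, 27.25, 46.25, 81.25.
Maximum is 81.25, attained at (-5, -5).
r = √(81.25) ≈ 9.01.

9.01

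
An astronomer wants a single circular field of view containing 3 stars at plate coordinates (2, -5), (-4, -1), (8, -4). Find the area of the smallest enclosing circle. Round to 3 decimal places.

120.166

Call the three points A, B, C in the order given.
Side lengths²: AB² = 52, AC² = 37, BC² = 153.
Since BC² = 153 ≥ 52 + 37 = 89, the angle opposite BC is not acute, so the smallest enclosing circle has BC as diameter.
Centre = midpoint of BC = (2, -2.5), r² = 153/4 = 38.25.
Area = π·r² = π·38.25 ≈ 120.166.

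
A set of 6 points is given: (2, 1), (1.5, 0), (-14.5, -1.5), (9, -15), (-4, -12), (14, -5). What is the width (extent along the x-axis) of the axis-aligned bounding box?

28.5

max x = 14, min x = -14.5, so width = 28.5.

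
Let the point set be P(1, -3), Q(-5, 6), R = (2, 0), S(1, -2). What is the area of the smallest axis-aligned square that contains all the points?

The bounding box has width 7 and height 9.
An axis-aligned square enclosing the set must have side ≥ max(width, height).
So the minimum side is max(7, 9) = 9.
Area = 9² = 81.

81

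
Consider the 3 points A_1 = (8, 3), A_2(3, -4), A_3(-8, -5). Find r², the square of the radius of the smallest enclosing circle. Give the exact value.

80

Side lengths²: A_1A_2² = 74, A_1A_3² = 320, A_2A_3² = 122.
Since A_1A_3² = 320 ≥ 122 + 74 = 196, the angle opposite A_1A_3 is not acute, so the smallest enclosing circle has A_1A_3 as diameter.
Centre = midpoint of A_1A_3 = (0, -1), r² = 320/4 = 80.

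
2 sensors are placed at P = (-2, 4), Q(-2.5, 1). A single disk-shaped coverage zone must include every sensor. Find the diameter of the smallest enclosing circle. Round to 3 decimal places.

The smallest circle enclosing two points has them as diameter endpoints.
Centre = midpoint = (-2.25, 2.5); r² = |PQ|²/4 = 9.25/4 = 2.3125.
Diameter = 2r = 2√(2.3125) ≈ 3.041.

3.041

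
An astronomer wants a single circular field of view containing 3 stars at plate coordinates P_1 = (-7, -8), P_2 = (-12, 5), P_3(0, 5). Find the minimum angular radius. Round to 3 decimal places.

7.910

Side lengths²: P_1P_2² = 194, P_1P_3² = 218, P_2P_3² = 144.
Since P_1P_3² = 218 < 194 + 144 = 338, the triangle is acute, so the smallest enclosing circle is the circumcircle.
Circumcentre = (-6, -2/13), r² = 10573/169.
r = √(10573/169) ≈ 7.910.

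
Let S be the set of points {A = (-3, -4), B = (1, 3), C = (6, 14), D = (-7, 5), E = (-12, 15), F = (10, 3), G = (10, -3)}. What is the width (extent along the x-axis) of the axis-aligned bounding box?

max x = 10, min x = -12, so width = 22.

22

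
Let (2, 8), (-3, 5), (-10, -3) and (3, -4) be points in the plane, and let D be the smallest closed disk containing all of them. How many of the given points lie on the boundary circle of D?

3

The minimum enclosing circle is determined by three boundary points: (2, 8), (-10, -3), (3, -4).
Their circumcentre is (-193/62, 95/62) with r² = 130645/1922.
The farthest remaining point (-3, 5) is at distance² 23137/1922 ≤ 130645/1922.
The points at distance exactly r from the centre are (2, 8), (-10, -3), (3, -4) — 3 points.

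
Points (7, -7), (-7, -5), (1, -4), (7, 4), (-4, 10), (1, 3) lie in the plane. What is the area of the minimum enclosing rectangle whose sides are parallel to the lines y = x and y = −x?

322

In coordinates u = x + y, v = x − y the rectangle is axis-aligned; the map (x,y)→(u,v) scales areas by 2.
u-values: 0, -12, -3, 11, 6, 4; range = 11 − (-12) = 23.
v-values: 14, -2, 5, 3, -14, -2; range = 14 − (-14) = 28.
Area = (23 × 28) / 2 = 322.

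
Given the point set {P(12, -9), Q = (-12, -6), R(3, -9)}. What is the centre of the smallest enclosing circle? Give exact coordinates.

Side lengths²: PQ² = 585, PR² = 81, QR² = 234.
Since PQ² = 585 ≥ 234 + 81 = 315, the angle opposite PQ is not acute, so the smallest enclosing circle has PQ as diameter.
Centre = midpoint of PQ = (0, -7.5), r² = 585/4 = 146.25.
Centre = (0, -7.5).

(0, -7.5)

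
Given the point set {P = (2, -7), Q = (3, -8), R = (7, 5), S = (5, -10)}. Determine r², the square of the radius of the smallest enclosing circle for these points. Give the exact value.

57.25

A smallest enclosing disk is always determined by at most three of the input points on its boundary.
The farthest pair is R–S with squared distance 229. The circle on this segment as diameter has centre (6, -2.5) and r² = 229/4 = 57.25.
Check P: distance² to centre = 36.25 ≤ 57.25, so it lies inside.
All remaining points lie in this disk, and no smaller disk contains both endpoints, so this is the minimum enclosing circle.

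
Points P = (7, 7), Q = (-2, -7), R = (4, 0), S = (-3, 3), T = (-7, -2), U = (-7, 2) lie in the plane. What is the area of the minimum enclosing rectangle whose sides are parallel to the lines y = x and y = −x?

161

In coordinates u = x + y, v = x − y the rectangle is axis-aligned; the map (x,y)→(u,v) scales areas by 2.
u-values: 14, -9, 4, 0, -9, -5; range = 14 − (-9) = 23.
v-values: 0, 5, 4, -6, -5, -9; range = 5 − (-9) = 14.
Area = (23 × 14) / 2 = 161.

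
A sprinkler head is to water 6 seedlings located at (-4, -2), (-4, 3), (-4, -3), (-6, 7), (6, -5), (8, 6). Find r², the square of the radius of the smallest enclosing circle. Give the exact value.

By Welzl's lemma the MEC is supported by two points (diametrically opposite) or three points (on a circumcircle).
The minimum enclosing circle is determined by three boundary points: (-6, 7), (6, -5), (8, 6).
Their circumcentre is (17/26, 43/26) with r² = 24625/338.
The farthest remaining point (-4, -3) is at distance² 14641/338 ≤ 24625/338.

24625/338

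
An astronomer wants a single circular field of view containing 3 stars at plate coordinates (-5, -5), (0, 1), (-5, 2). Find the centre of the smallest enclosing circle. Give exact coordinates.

(-3.1, -1.5)

Call the three points A, B, C in the order given.
Side lengths²: AB² = 61, AC² = 49, BC² = 26.
Since AB² = 61 < 49 + 26 = 75, the triangle is acute, so the smallest enclosing circle is the circumcircle.
Circumcentre = (-3.1, -1.5), r² = 15.86.
Centre = (-3.1, -1.5).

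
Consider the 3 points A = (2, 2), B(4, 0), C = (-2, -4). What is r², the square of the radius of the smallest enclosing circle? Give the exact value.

13.52

Side lengths²: AB² = 8, AC² = 52, BC² = 52.
Since BC² = 52 < 52 + 8 = 60, the triangle is acute, so the smallest enclosing circle is the circumcircle.
Circumcentre = (0.6, -1.4), r² = 13.52.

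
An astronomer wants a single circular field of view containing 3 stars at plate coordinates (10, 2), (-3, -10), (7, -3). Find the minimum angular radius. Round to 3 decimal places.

8.846

Call the three points A, B, C in the order given.
Side lengths²: AB² = 313, AC² = 34, BC² = 149.
Since AB² = 313 ≥ 149 + 34 = 183, the angle opposite AB is not acute, so the smallest enclosing circle has AB as diameter.
Centre = midpoint of AB = (3.5, -4), r² = 313/4 = 78.25.
r = √(78.25) ≈ 8.846.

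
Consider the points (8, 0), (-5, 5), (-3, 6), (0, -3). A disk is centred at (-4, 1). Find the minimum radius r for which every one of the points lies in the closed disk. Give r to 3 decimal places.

The required radius is the distance from (-4, 1) to the farthest point.
Squared distances: 145, 17, 26, 32.
Maximum is 145, attained at (8, 0).
r = √145 ≈ 12.042.

12.042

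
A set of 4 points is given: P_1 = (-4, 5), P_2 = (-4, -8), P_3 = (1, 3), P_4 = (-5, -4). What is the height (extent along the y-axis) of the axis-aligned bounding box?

max y = 5, min y = -8, so height = 13.

13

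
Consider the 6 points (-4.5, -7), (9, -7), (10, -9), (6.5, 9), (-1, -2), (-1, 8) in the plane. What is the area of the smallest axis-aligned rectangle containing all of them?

261

x ranges over [-4.5, 10], width 14.5.
y ranges over [-9, 9], height 18.
Area = 14.5 × 18 = 261.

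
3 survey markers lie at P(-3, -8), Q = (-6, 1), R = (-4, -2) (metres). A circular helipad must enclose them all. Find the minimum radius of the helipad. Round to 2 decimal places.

Side lengths²: PQ² = 90, PR² = 37, QR² = 13.
Since PQ² = 90 ≥ 37 + 13 = 50, the angle opposite PQ is not acute, so the smallest enclosing circle has PQ as diameter.
Centre = midpoint of PQ = (-4.5, -3.5), r² = 90/4 = 22.5.
r = √(22.5) ≈ 4.74.

4.74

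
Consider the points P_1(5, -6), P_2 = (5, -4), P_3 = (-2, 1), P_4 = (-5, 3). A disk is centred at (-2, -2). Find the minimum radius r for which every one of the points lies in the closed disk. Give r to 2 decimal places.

The required radius is the distance from (-2, -2) to the farthest point.
Squared distances: 65, 53, 9, 34.
Maximum is 65, attained at P_1.
r = √65 ≈ 8.06.

8.06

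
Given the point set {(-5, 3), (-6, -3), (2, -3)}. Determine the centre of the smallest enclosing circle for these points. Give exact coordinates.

(-2, -7/12)

Call the three points A, B, C in the order given.
Side lengths²: AB² = 37, AC² = 85, BC² = 64.
Since AC² = 85 < 64 + 37 = 101, the triangle is acute, so the smallest enclosing circle is the circumcircle.
Circumcentre = (-2, -7/12), r² = 3145/144.
Centre = (-2, -7/12).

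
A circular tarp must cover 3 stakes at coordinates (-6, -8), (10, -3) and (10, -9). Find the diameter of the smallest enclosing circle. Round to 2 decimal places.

Call the three points A, B, C in the order given.
Side lengths²: AB² = 281, AC² = 257, BC² = 36.
Since AB² = 281 < 257 + 36 = 293, the triangle is acute, so the smallest enclosing circle is the circumcircle.
Circumcentre = (2.15625, -6), r² = 70.5244140625.
Diameter = 2r = 2√(70.5244140625) ≈ 16.80.

16.80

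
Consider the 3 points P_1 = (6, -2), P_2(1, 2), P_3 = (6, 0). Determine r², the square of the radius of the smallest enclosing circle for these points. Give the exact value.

10.25

Side lengths²: P_1P_2² = 41, P_1P_3² = 4, P_2P_3² = 29.
Since P_1P_2² = 41 ≥ 29 + 4 = 33, the angle opposite P_1P_2 is not acute, so the smallest enclosing circle has P_1P_2 as diameter.
Centre = midpoint of P_1P_2 = (3.5, 0), r² = 41/4 = 10.25.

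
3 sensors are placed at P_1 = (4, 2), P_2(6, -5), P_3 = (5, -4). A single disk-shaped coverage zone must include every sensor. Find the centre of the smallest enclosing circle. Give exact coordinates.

(5, -1.5)

Side lengths²: P_1P_2² = 53, P_1P_3² = 37, P_2P_3² = 2.
Since P_1P_2² = 53 ≥ 37 + 2 = 39, the angle opposite P_1P_2 is not acute, so the smallest enclosing circle has P_1P_2 as diameter.
Centre = midpoint of P_1P_2 = (5, -1.5), r² = 53/4 = 13.25.
Centre = (5, -1.5).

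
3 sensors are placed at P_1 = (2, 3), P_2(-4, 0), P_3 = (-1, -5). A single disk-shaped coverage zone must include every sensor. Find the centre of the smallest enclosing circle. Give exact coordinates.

(5/26, -23/26)

Side lengths²: P_1P_2² = 45, P_1P_3² = 73, P_2P_3² = 34.
Since P_1P_3² = 73 < 45 + 34 = 79, the triangle is acute, so the smallest enclosing circle is the circumcircle.
Circumcentre = (5/26, -23/26), r² = 6205/338.
Centre = (5/26, -23/26).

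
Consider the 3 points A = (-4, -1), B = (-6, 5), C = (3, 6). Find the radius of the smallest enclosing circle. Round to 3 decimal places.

Side lengths²: AB² = 40, AC² = 98, BC² = 82.
Since AC² = 98 < 82 + 40 = 122, the triangle is acute, so the smallest enclosing circle is the circumcircle.
Circumcentre = (-1.25, 3.25), r² = 25.625.
r = √(25.625) ≈ 5.062.

5.062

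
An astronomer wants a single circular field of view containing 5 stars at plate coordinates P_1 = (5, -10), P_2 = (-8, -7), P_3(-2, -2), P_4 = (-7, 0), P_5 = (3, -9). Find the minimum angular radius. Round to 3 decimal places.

By Welzl's lemma the MEC is supported by two points (diametrically opposite) or three points (on a circumcircle).
The farthest pair is P_1–P_4 with squared distance 244. The circle on this segment as diameter has centre (-1, -5) and r² = 244/4 = 61.
Check P_2: distance² to centre = 53 ≤ 61, so it lies inside.
All remaining points lie in this disk, and no smaller disk contains both endpoints, so this is the minimum enclosing circle.
r = √61 ≈ 7.810.

7.810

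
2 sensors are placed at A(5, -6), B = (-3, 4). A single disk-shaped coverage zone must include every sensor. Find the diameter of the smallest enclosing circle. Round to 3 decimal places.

The smallest circle enclosing two points has them as diameter endpoints.
Centre = midpoint = (1, -1); r² = |AB|²/4 = 164/4 = 41.
Diameter = 2r = 2√41 ≈ 12.806.

12.806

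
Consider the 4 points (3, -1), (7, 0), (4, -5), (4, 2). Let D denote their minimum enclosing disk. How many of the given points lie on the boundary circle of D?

A smallest enclosing disk is always determined by at most three of the input points on its boundary.
The farthest pair is (4, -5)–(4, 2) with squared distance 49. The circle on this segment as diameter has centre (4, -1.5) and r² = 49/4 = 12.25.
Check (3, -1): distance² to centre = 1.25 ≤ 12.25, so it lies inside.
All remaining points lie in this disk, and no smaller disk contains both endpoints, so this is the minimum enclosing circle.
The points at distance exactly r from the centre are (4, -5), (4, 2) — 2 points.

2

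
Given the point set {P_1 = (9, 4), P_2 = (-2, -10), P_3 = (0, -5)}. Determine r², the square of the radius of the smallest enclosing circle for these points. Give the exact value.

79.25

Side lengths²: P_1P_2² = 317, P_1P_3² = 162, P_2P_3² = 29.
Since P_1P_2² = 317 ≥ 162 + 29 = 191, the angle opposite P_1P_2 is not acute, so the smallest enclosing circle has P_1P_2 as diameter.
Centre = midpoint of P_1P_2 = (3.5, -3), r² = 317/4 = 79.25.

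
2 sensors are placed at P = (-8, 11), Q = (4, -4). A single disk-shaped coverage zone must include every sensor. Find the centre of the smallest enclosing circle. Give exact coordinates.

(-2, 3.5)

The smallest circle enclosing two points has them as diameter endpoints.
Centre = midpoint = (-2, 3.5); r² = |PQ|²/4 = 369/4 = 92.25.
Centre = (-2, 3.5).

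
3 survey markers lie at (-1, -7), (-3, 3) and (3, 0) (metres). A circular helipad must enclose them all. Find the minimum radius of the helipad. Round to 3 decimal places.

Call the three points A, B, C in the order given.
Side lengths²: AB² = 104, AC² = 65, BC² = 45.
Since AB² = 104 < 65 + 45 = 110, the triangle is acute, so the smallest enclosing circle is the circumcircle.
Circumcentre = (-31/18, -35/18), r² = 4225/162.
r = √(4225/162) ≈ 5.107.

5.107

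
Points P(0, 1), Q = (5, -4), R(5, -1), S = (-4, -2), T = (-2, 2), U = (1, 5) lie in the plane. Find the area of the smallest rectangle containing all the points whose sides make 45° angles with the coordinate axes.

In coordinates u = x + y, v = x − y the rectangle is axis-aligned; the map (x,y)→(u,v) scales areas by 2.
u-values: 1, 1, 4, -6, 0, 6; range = 6 − (-6) = 12.
v-values: -1, 9, 6, -2, -4, -4; range = 9 − (-4) = 13.
Area = (12 × 13) / 2 = 78.

78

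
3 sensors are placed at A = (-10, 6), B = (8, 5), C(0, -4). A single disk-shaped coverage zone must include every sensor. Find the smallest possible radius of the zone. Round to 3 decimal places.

Side lengths²: AB² = 325, AC² = 200, BC² = 145.
Since AB² = 325 < 200 + 145 = 345, the triangle is acute, so the smallest enclosing circle is the circumcircle.
Circumcentre = (-35/34, 169/34), r² = 47125/578.
r = √(47125/578) ≈ 9.029.

9.029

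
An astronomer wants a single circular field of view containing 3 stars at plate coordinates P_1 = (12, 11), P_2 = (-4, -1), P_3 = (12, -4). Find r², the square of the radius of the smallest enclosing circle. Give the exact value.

103.515625

Side lengths²: P_1P_2² = 400, P_1P_3² = 225, P_2P_3² = 265.
Since P_1P_2² = 400 < 265 + 225 = 490, the triangle is acute, so the smallest enclosing circle is the circumcircle.
Circumcentre = (5.125, 3.5), r² = 103.515625.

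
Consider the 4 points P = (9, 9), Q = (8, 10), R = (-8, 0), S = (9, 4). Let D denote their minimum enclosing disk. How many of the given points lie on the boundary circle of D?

The minimum enclosing circle of a finite set is fixed by two of the points (as a diameter) or three (as a circumcircle).
The farthest pair is P–R with squared distance 370. The circle on this segment as diameter has centre (0.5, 4.5) and r² = 370/4 = 92.5.
Check Q: distance² to centre = 86.5 ≤ 92.5, so it lies inside.
All remaining points lie in this disk, and no smaller disk contains both endpoints, so this is the minimum enclosing circle.
The points at distance exactly r from the centre are P, R — 2 points.

2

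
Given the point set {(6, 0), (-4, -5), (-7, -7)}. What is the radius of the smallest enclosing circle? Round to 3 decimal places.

7.382

Call the three points A, B, C in the order given.
Side lengths²: AB² = 125, AC² = 218, BC² = 13.
Since AC² = 218 ≥ 125 + 13 = 138, the angle opposite AC is not acute, so the smallest enclosing circle has AC as diameter.
Centre = midpoint of AC = (-0.5, -3.5), r² = 218/4 = 54.5.
r = √(54.5) ≈ 7.382.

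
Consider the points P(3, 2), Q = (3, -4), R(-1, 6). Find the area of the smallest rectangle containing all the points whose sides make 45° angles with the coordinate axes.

42

In coordinates u = x + y, v = x − y the rectangle is axis-aligned; the map (x,y)→(u,v) scales areas by 2.
u-values: 5, -1, 5; range = 5 − (-1) = 6.
v-values: 1, 7, -7; range = 7 − (-7) = 14.
Area = (6 × 14) / 2 = 42.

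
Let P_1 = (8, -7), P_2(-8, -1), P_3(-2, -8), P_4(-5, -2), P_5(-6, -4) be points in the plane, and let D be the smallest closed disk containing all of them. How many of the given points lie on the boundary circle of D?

2

By Welzl's lemma the MEC is supported by two points (diametrically opposite) or three points (on a circumcircle).
The farthest pair is P_1–P_2 with squared distance 292. The circle on this segment as diameter has centre (0, -4) and r² = 292/4 = 73.
Check P_3: distance² to centre = 20 ≤ 73, so it lies inside.
All remaining points lie in this disk, and no smaller disk contains both endpoints, so this is the minimum enclosing circle.
The points at distance exactly r from the centre are P_1, P_2 — 2 points.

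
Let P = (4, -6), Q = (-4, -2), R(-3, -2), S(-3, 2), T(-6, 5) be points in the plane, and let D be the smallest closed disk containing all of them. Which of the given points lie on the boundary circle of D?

P, T

A smallest enclosing disk is always determined by at most three of the input points on its boundary.
The farthest pair is P–T with squared distance 221. The circle on this segment as diameter has centre (-1, -0.5) and r² = 221/4 = 55.25.
Check Q: distance² to centre = 11.25 ≤ 55.25, so it lies inside.
All remaining points lie in this disk, and no smaller disk contains both endpoints, so this is the minimum enclosing circle.
The points at distance exactly r from the centre are P, T — 2 points.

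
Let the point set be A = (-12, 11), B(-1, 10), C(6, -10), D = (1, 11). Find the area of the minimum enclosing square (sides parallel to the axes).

The bounding box has width 18 and height 21.
An axis-aligned square enclosing the set must have side ≥ max(width, height).
So the minimum side is max(18, 21) = 21.
Area = 21² = 441.

441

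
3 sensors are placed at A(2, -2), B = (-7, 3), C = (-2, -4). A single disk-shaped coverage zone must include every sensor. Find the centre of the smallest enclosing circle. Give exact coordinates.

(-2.5, 0.5)

Side lengths²: AB² = 106, AC² = 20, BC² = 74.
Since AB² = 106 ≥ 74 + 20 = 94, the angle opposite AB is not acute, so the smallest enclosing circle has AB as diameter.
Centre = midpoint of AB = (-2.5, 0.5), r² = 106/4 = 26.5.
Centre = (-2.5, 0.5).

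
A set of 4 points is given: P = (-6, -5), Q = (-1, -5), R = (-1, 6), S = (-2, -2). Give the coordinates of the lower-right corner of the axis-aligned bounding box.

(-1, -5)

x-range [-6, -1], y-range [-5, 6].
The lower-right corner is (-1, -5).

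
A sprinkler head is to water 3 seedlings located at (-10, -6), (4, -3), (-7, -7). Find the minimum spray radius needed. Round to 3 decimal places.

Call the three points A, B, C in the order given.
Side lengths²: AB² = 205, AC² = 10, BC² = 137.
Since AB² = 205 ≥ 137 + 10 = 147, the angle opposite AB is not acute, so the smallest enclosing circle has AB as diameter.
Centre = midpoint of AB = (-3, -4.5), r² = 205/4 = 51.25.
r = √(51.25) ≈ 7.159.

7.159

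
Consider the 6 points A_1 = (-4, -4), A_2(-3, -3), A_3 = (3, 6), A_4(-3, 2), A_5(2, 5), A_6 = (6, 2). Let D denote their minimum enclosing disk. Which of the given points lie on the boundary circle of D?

The minimum enclosing circle of a finite set is fixed by two of the points (as a diameter) or three (as a circumcircle).
The minimum enclosing circle is determined by three boundary points: A_1, A_3, A_6.
Their circumcentre is (1/58, 37/58) with r² = 63325/1682.
The farthest remaining point A_5 is at distance² 38617/1682 ≤ 63325/1682.
The points at distance exactly r from the centre are A_1, A_3, A_6 — 3 points.

A_1, A_3, A_6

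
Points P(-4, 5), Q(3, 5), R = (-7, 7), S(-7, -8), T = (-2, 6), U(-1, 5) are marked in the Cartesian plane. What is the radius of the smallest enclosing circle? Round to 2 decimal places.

8.36

By Welzl's lemma the MEC is supported by two points (diametrically opposite) or three points (on a circumcircle).
The minimum enclosing circle is determined by three boundary points: Q, R, S.
Their circumcentre is (-3.3, -0.5) with r² = 69.94.
The farthest remaining point T is at distance² 43.94 ≤ 69.94.
r = √(69.94) ≈ 8.36.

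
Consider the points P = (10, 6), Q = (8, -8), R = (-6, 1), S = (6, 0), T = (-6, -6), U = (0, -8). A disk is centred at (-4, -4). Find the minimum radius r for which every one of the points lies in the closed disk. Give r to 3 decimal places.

17.205

The required radius is the distance from (-4, -4) to the farthest point.
Squared distances: 296, 160, 29, 116, 8, 32.
Maximum is 296, attained at P.
r = √296 ≈ 17.205.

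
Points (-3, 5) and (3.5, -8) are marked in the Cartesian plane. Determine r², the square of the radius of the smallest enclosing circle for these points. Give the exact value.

The smallest circle enclosing two points has them as diameter endpoints.
Centre = midpoint = (0.25, -1.5); r² = |(-3, 5)−(3.5, -8)|²/4 = 211.25/4 = 52.8125.

52.8125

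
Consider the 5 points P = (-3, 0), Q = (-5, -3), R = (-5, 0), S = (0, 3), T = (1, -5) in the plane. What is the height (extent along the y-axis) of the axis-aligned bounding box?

8

max y = 3, min y = -5, so height = 8.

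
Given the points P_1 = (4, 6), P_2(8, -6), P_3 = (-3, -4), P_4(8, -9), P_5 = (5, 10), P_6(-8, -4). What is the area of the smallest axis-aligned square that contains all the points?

The bounding box has width 16 and height 19.
An axis-aligned square enclosing the set must have side ≥ max(width, height).
So the minimum side is max(16, 19) = 19.
Area = 19² = 361.

361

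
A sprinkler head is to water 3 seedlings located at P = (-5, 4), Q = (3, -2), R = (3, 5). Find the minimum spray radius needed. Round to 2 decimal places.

Side lengths²: PQ² = 100, PR² = 65, QR² = 49.
Since PQ² = 100 < 65 + 49 = 114, the triangle is acute, so the smallest enclosing circle is the circumcircle.
Circumcentre = (-0.625, 1.5), r² = 25.390625.
r = √(25.390625) ≈ 5.04.

5.04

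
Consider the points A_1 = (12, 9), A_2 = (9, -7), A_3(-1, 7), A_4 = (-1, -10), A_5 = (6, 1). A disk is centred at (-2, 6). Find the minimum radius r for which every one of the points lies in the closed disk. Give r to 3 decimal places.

The required radius is the distance from (-2, 6) to the farthest point.
Squared distances: 205, 290, 2, 257, 89.
Maximum is 290, attained at A_2.
r = √290 ≈ 17.029.

17.029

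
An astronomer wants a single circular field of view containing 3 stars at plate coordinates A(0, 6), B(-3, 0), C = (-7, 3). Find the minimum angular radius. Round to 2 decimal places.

3.87

Side lengths²: AB² = 45, AC² = 58, BC² = 25.
Since AC² = 58 < 45 + 25 = 70, the triangle is acute, so the smallest enclosing circle is the circumcircle.
Circumcentre = (-71/22, 85/22), r² = 3625/242.
r = √(3625/242) ≈ 3.87.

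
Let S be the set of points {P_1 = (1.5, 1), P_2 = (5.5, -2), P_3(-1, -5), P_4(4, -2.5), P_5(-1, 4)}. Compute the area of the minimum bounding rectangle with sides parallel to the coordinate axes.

58.5

x ranges over [-1, 5.5], width 6.5.
y ranges over [-5, 4], height 9.
Area = 6.5 × 9 = 58.5.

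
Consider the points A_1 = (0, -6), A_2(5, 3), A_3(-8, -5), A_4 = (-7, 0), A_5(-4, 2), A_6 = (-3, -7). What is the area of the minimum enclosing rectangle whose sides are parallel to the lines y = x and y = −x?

136.5

In coordinates u = x + y, v = x − y the rectangle is axis-aligned; the map (x,y)→(u,v) scales areas by 2.
u-values: -6, 8, -13, -7, -2, -10; range = 8 − (-13) = 21.
v-values: 6, 2, -3, -7, -6, 4; range = 6 − (-7) = 13.
Area = (21 × 13) / 2 = 136.5.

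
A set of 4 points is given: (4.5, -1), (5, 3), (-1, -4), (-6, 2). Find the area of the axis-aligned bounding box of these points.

77

x ranges over [-6, 5], width 11.
y ranges over [-4, 3], height 7.
Area = 11 × 7 = 77.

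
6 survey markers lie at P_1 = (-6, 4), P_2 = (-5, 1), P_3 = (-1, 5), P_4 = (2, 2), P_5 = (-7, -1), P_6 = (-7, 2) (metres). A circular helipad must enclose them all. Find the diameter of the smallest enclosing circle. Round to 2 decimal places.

9.50

By Welzl's lemma the MEC is supported by two points (diametrically opposite) or three points (on a circumcircle).
The minimum enclosing circle is determined by three boundary points: P_1, P_4, P_5.
Their circumcentre is (-18/7, 5/7) with r² = 1105/49.
The farthest remaining point P_6 is at distance² 1042/49 ≤ 1105/49.
Diameter = 2r = 2√(1105/49) ≈ 9.50.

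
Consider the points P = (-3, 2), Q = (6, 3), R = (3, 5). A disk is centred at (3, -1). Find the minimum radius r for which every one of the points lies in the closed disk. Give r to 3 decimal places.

The required radius is the distance from (3, -1) to the farthest point.
Squared distances: 45, 25, 36.
Maximum is 45, attained at P.
r = √45 ≈ 6.708.

6.708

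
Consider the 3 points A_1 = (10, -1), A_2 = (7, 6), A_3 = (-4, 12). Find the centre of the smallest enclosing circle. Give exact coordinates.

Side lengths²: A_1A_2² = 58, A_1A_3² = 365, A_2A_3² = 157.
Since A_1A_3² = 365 ≥ 157 + 58 = 215, the angle opposite A_1A_3 is not acute, so the smallest enclosing circle has A_1A_3 as diameter.
Centre = midpoint of A_1A_3 = (3, 5.5), r² = 365/4 = 91.25.
Centre = (3, 5.5).

(3, 5.5)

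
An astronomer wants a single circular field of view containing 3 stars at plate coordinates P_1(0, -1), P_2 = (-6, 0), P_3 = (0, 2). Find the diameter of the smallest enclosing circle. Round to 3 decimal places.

6.412

Side lengths²: P_1P_2² = 37, P_1P_3² = 9, P_2P_3² = 40.
Since P_2P_3² = 40 < 37 + 9 = 46, the triangle is acute, so the smallest enclosing circle is the circumcircle.
Circumcentre = (-17/6, 0.5), r² = 185/18.
Diameter = 2r = 2√(185/18) ≈ 6.412.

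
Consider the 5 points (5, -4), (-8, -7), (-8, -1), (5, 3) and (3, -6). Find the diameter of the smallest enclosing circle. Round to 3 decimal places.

16.401

The farthest pair is (-8, -7)–(5, 3) with squared distance 269. The circle on this segment as diameter has centre (-1.5, -2) and r² = 269/4 = 67.25.
Check (5, -4): distance² to centre = 46.25 ≤ 67.25, so it lies inside.
All remaining points lie in this disk, and no smaller disk contains both endpoints, so this is the minimum enclosing circle.
Diameter = 2r = 2√(67.25) ≈ 16.401.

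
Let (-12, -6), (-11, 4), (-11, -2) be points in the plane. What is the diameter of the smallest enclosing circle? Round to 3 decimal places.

Call the three points A, B, C in the order given.
Side lengths²: AB² = 101, AC² = 17, BC² = 36.
Since AB² = 101 ≥ 36 + 17 = 53, the angle opposite AB is not acute, so the smallest enclosing circle has AB as diameter.
Centre = midpoint of AB = (-11.5, -1), r² = 101/4 = 25.25.
Diameter = 2r = 2√(25.25) ≈ 10.050.

10.050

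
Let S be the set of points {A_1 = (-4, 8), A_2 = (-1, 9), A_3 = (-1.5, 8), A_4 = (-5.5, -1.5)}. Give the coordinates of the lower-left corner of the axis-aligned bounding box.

(-5.5, -1.5)

x-range [-5.5, -1], y-range [-1.5, 9].
The lower-left corner is (-5.5, -1.5).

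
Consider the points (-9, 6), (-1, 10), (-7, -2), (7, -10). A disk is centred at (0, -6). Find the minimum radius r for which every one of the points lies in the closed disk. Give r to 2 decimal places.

The required radius is the distance from (0, -6) to the farthest point.
Squared distances: 225, 257, 65, 65.
Maximum is 257, attained at (-1, 10).
r = √257 ≈ 16.03.

16.03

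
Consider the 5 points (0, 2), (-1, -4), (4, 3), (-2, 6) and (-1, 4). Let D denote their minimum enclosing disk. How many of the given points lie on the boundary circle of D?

3

The minimum enclosing circle of a finite set is fixed by two of the points (as a diameter) or three (as a circumcircle).
The minimum enclosing circle is determined by three boundary points: (-1, -4), (4, 3), (-2, 6).
Their circumcentre is (-27/38, 41/38) with r² = 18685/722.
The farthest remaining point (-1, 4) is at distance² 6221/722 ≤ 18685/722.
The points at distance exactly r from the centre are (-1, -4), (4, 3), (-2, 6) — 3 points.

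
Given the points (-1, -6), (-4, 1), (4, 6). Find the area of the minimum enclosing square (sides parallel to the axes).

The bounding box has width 8 and height 12.
An axis-aligned square enclosing the set must have side ≥ max(width, height).
So the minimum side is max(8, 12) = 12.
Area = 12² = 144.

144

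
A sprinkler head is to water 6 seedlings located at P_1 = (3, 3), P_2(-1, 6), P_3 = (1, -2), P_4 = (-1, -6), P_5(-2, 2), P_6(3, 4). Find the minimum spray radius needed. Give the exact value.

A smallest enclosing disk is always determined by at most three of the input points on its boundary.
The farthest pair is P_2–P_4 with squared distance 144. The circle on this segment as diameter has centre (-1, 0) and r² = 144/4 = 36.
Check P_1: distance² to centre = 25 ≤ 36, so it lies inside.
All remaining points lie in this disk, and no smaller disk contains both endpoints, so this is the minimum enclosing circle.
r = √36 = 6.

6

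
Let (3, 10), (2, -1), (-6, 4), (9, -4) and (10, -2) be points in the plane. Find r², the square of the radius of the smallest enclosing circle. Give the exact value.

The minimum enclosing circle of a finite set is fixed by two of the points (as a diameter) or three (as a circumcircle).
The minimum enclosing circle is determined by three boundary points: (3, 10), (-6, 4), (9, -4).
Their circumcentre is (121/54, 25/18) with r² = 108953/1458.
The farthest remaining point (10, -2) is at distance² 104525/1458 ≤ 108953/1458.

108953/1458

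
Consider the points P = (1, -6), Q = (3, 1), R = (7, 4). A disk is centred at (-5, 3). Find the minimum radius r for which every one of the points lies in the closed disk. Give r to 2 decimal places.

The required radius is the distance from (-5, 3) to the farthest point.
Squared distances: 117, 68, 145.
Maximum is 145, attained at R.
r = √145 ≈ 12.04.

12.04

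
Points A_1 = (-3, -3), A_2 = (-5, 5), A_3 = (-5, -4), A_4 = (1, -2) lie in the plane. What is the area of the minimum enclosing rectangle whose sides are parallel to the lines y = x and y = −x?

In coordinates u = x + y, v = x − y the rectangle is axis-aligned; the map (x,y)→(u,v) scales areas by 2.
u-values: -6, 0, -9, -1; range = 0 − (-9) = 9.
v-values: 0, -10, -1, 3; range = 3 − (-10) = 13.
Area = (9 × 13) / 2 = 58.5.

58.5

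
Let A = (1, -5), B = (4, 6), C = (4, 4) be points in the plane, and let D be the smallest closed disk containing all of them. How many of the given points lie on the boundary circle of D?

Side lengths²: AB² = 130, AC² = 90, BC² = 4.
Since AB² = 130 ≥ 90 + 4 = 94, the angle opposite AB is not acute, so the smallest enclosing circle has AB as diameter.
Centre = midpoint of AB = (2.5, 0.5), r² = 130/4 = 32.5.
The points at distance exactly r from the centre are A, B — 2 points.

2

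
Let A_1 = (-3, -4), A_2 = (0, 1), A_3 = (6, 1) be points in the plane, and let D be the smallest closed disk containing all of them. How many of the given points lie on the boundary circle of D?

2

Side lengths²: A_1A_2² = 34, A_1A_3² = 106, A_2A_3² = 36.
Since A_1A_3² = 106 ≥ 36 + 34 = 70, the angle opposite A_1A_3 is not acute, so the smallest enclosing circle has A_1A_3 as diameter.
Centre = midpoint of A_1A_3 = (1.5, -1.5), r² = 106/4 = 26.5.
The points at distance exactly r from the centre are A_1, A_3 — 2 points.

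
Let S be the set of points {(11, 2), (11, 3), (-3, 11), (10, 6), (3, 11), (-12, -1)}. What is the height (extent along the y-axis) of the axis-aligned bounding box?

max y = 11, min y = -1, so height = 12.

12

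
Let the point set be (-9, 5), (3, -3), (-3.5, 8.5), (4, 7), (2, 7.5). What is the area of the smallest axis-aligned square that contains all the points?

The bounding box has width 13 and height 11.5.
An axis-aligned square enclosing the set must have side ≥ max(width, height).
So the minimum side is max(13, 11.5) = 13.
Area = 13² = 169.

169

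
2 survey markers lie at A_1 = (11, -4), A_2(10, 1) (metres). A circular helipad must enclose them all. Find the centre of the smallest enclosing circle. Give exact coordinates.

The smallest circle enclosing two points has them as diameter endpoints.
Centre = midpoint = (10.5, -1.5); r² = |A_1A_2|²/4 = 26/4 = 6.5.
Centre = (10.5, -1.5).

(10.5, -1.5)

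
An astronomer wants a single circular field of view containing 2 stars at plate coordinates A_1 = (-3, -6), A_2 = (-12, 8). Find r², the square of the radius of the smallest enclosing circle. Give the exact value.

69.25

The smallest circle enclosing two points has them as diameter endpoints.
Centre = midpoint = (-7.5, 1); r² = |A_1A_2|²/4 = 277/4 = 69.25.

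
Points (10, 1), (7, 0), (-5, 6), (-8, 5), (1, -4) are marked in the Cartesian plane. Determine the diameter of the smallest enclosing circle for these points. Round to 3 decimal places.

The minimum enclosing circle of a finite set is fixed by two of the points (as a diameter) or three (as a circumcircle).
The farthest pair is (10, 1)–(-8, 5) with squared distance 340. The circle on this segment as diameter has centre (1, 3) and r² = 340/4 = 85.
Check (7, 0): distance² to centre = 45 ≤ 85, so it lies inside.
All remaining points lie in this disk, and no smaller disk contains both endpoints, so this is the minimum enclosing circle.
Diameter = 2r = 2√85 ≈ 18.439.

18.439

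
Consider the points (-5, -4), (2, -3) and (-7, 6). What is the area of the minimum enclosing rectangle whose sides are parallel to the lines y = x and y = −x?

In coordinates u = x + y, v = x − y the rectangle is axis-aligned; the map (x,y)→(u,v) scales areas by 2.
u-values: -9, -1, -1; range = -1 − (-9) = 8.
v-values: -1, 5, -13; range = 5 − (-13) = 18.
Area = (8 × 18) / 2 = 72.

72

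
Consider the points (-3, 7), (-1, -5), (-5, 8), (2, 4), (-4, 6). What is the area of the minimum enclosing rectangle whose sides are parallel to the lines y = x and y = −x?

In coordinates u = x + y, v = x − y the rectangle is axis-aligned; the map (x,y)→(u,v) scales areas by 2.
u-values: 4, -6, 3, 6, 2; range = 6 − (-6) = 12.
v-values: -10, 4, -13, -2, -10; range = 4 − (-13) = 17.
Area = (12 × 17) / 2 = 102.

102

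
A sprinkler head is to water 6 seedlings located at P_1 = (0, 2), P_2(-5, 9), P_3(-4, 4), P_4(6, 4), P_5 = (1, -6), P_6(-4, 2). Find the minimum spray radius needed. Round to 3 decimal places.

A smallest enclosing disk is always determined by at most three of the input points on its boundary.
The minimum enclosing circle is determined by three boundary points: P_2, P_4, P_5.
Their circumcentre is (-31/18, 29/18) with r² = 10585/162.
The farthest remaining point P_3 is at distance² 1765/162 ≤ 10585/162.
r = √(10585/162) ≈ 8.083.

8.083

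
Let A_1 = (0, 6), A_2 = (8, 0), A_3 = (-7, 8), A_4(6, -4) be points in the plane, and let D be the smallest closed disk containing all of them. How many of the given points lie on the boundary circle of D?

By Welzl's lemma the MEC is supported by two points (diametrically opposite) or three points (on a circumcircle).
The farthest pair is A_3–A_4 with squared distance 313. The circle on this segment as diameter has centre (-0.5, 2) and r² = 313/4 = 78.25.
Check A_1: distance² to centre = 16.25 ≤ 78.25, so it lies inside.
All remaining points lie in this disk, and no smaller disk contains both endpoints, so this is the minimum enclosing circle.
The points at distance exactly r from the centre are A_3, A_4 — 2 points.

2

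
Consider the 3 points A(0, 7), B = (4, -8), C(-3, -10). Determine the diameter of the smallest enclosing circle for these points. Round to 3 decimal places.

17.263

Side lengths²: AB² = 241, AC² = 298, BC² = 53.
Since AC² = 298 ≥ 241 + 53 = 294, the angle opposite AC is not acute, so the smallest enclosing circle has AC as diameter.
Centre = midpoint of AC = (-1.5, -1.5), r² = 298/4 = 74.5.
Diameter = 2r = 2√(74.5) ≈ 17.263.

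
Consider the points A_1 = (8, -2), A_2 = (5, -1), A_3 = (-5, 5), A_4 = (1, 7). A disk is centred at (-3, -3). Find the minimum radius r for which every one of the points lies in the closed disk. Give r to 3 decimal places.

11.045

The required radius is the distance from (-3, -3) to the farthest point.
Squared distances: 122, 68, 68, 116.
Maximum is 122, attained at A_1.
r = √122 ≈ 11.045.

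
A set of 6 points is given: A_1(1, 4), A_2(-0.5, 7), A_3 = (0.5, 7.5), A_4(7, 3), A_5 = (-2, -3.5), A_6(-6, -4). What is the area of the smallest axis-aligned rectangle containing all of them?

149.5

x ranges over [-6, 7], width 13.
y ranges over [-4, 7.5], height 11.5.
Area = 13 × 11.5 = 149.5.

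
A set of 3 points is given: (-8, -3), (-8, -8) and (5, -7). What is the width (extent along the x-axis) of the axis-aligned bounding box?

13

max x = 5, min x = -8, so width = 13.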